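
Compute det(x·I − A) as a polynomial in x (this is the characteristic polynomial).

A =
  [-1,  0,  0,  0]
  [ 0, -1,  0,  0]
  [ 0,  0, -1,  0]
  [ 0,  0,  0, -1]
x^4 + 4*x^3 + 6*x^2 + 4*x + 1

Expanding det(x·I − A) (e.g. by cofactor expansion or by noting that A is similar to its Jordan form J, which has the same characteristic polynomial as A) gives
  χ_A(x) = x^4 + 4*x^3 + 6*x^2 + 4*x + 1
which factors as (x + 1)^4. The eigenvalues (with algebraic multiplicities) are λ = -1 with multiplicity 4.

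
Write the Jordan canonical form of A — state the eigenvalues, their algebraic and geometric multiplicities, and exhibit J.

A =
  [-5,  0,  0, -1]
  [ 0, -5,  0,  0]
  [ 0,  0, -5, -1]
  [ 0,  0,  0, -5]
J_2(-5) ⊕ J_1(-5) ⊕ J_1(-5)

The characteristic polynomial is
  det(x·I − A) = x^4 + 20*x^3 + 150*x^2 + 500*x + 625 = (x + 5)^4

Eigenvalues and multiplicities (the geometric multiplicity of λ is n − rank(A − λI), which equals the number of Jordan blocks for λ):
  λ = -5: algebraic multiplicity = 4, geometric multiplicity = 3

Determining the block sizes for each eigenvalue:
  λ = -5: 3 blocks summing to 4 forces exactly one block of size 2 and the rest size 1 → block sizes [2, 1, 1]

Assembling the blocks gives a Jordan form
J =
  [-5,  1,  0,  0]
  [ 0, -5,  0,  0]
  [ 0,  0, -5,  0]
  [ 0,  0,  0, -5]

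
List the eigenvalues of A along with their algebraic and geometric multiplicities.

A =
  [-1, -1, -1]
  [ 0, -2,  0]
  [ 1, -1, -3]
λ = -2: alg = 3, geom = 2

Step 1 — factor the characteristic polynomial to read off the algebraic multiplicities:
  χ_A(x) = (x + 2)^3

Step 2 — compute geometric multiplicities via the rank-nullity identity g(λ) = n − rank(A − λI):
  rank(A − (-2)·I) = 1, so dim ker(A − (-2)·I) = n − 1 = 2

Summary:
  λ = -2: algebraic multiplicity = 3, geometric multiplicity = 2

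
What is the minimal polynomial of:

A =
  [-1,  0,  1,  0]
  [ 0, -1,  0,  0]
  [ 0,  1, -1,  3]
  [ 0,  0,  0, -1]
x^3 + 3*x^2 + 3*x + 1

The characteristic polynomial is χ_A(x) = (x + 1)^4, so the eigenvalues are known. The minimal polynomial is
  m_A(x) = Π_λ (x − λ)^{k_λ}
where k_λ is the size of the *largest* Jordan block for λ (equivalently, the smallest k with (A − λI)^k v = 0 for every generalised eigenvector v of λ).

  λ = -1: largest Jordan block has size 3, contributing (x + 1)^3

So m_A(x) = (x + 1)^3 = x^3 + 3*x^2 + 3*x + 1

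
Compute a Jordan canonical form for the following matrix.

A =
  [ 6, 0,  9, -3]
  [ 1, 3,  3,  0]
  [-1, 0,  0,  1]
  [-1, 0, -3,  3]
J_3(3) ⊕ J_1(3)

The characteristic polynomial is
  det(x·I − A) = x^4 - 12*x^3 + 54*x^2 - 108*x + 81 = (x - 3)^4

Eigenvalues and multiplicities (the geometric multiplicity of λ is n − rank(A − λI), which equals the number of Jordan blocks for λ):
  λ = 3: algebraic multiplicity = 4, geometric multiplicity = 2

Determining the block sizes for each eigenvalue:
  λ = 3: with am = 4 and gm = 2, the partition is not yet determined (e.g. several partitions of 4 into 2 parts exist). Let N = A − (3)·I. Computing rank(N^1) = 2, rank(N^2) = 1, rank(N^3) = 0; the number of blocks of size ≥ j is rank(N^{j−1}) − rank(N^j), giving [2, 1, 1]. So we have 1 block(s) of size 3, 1 block(s) of size 1 → block sizes [3, 1]

Assembling the blocks gives a Jordan form
J =
  [3, 1, 0, 0]
  [0, 3, 1, 0]
  [0, 0, 3, 0]
  [0, 0, 0, 3]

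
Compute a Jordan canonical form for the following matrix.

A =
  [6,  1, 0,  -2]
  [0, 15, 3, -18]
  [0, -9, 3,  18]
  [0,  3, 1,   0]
J_3(6) ⊕ J_1(6)

The characteristic polynomial is
  det(x·I − A) = x^4 - 24*x^3 + 216*x^2 - 864*x + 1296 = (x - 6)^4

Eigenvalues and multiplicities (the geometric multiplicity of λ is n − rank(A − λI), which equals the number of Jordan blocks for λ):
  λ = 6: algebraic multiplicity = 4, geometric multiplicity = 2

Determining the block sizes for each eigenvalue:
  λ = 6: with am = 4 and gm = 2, the partition is not yet determined (e.g. several partitions of 4 into 2 parts exist). Let N = A − (6)·I. Computing rank(N^1) = 2, rank(N^2) = 1, rank(N^3) = 0; the number of blocks of size ≥ j is rank(N^{j−1}) − rank(N^j), giving [2, 1, 1]. So we have 1 block(s) of size 3, 1 block(s) of size 1 → block sizes [3, 1]

Assembling the blocks gives a Jordan form
J =
  [6, 1, 0, 0]
  [0, 6, 1, 0]
  [0, 0, 6, 0]
  [0, 0, 0, 6]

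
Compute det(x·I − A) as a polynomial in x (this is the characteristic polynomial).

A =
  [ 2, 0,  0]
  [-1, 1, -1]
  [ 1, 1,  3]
x^3 - 6*x^2 + 12*x - 8

Expanding det(x·I − A) (e.g. by cofactor expansion or by noting that A is similar to its Jordan form J, which has the same characteristic polynomial as A) gives
  χ_A(x) = x^3 - 6*x^2 + 12*x - 8
which factors as (x - 2)^3. The eigenvalues (with algebraic multiplicities) are λ = 2 with multiplicity 3.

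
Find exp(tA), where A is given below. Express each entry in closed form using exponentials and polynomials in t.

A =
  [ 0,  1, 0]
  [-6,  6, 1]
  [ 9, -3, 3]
e^{tA} =
  [3*t^2*exp(3*t)/2 - 3*t*exp(3*t) + exp(3*t), t*exp(3*t), t^2*exp(3*t)/2]
  [9*t^2*exp(3*t)/2 - 6*t*exp(3*t), 3*t*exp(3*t) + exp(3*t), 3*t^2*exp(3*t)/2 + t*exp(3*t)]
  [-9*t^2*exp(3*t)/2 + 9*t*exp(3*t), -3*t*exp(3*t), -3*t^2*exp(3*t)/2 + exp(3*t)]

Strategy: write A = P · J · P⁻¹ where J is a Jordan canonical form, so e^{tA} = P · e^{tJ} · P⁻¹, and e^{tJ} can be computed block-by-block.

A has Jordan form
J =
  [3, 1, 0]
  [0, 3, 1]
  [0, 0, 3]
(up to reordering of blocks).

Per-block formulas:
  For a 3×3 Jordan block J_3(3): exp(t · J_3(3)) = e^(3t)·(I + t·N + (t^2/2)·N^2), where N is the 3×3 nilpotent shift.

After assembling e^{tJ} and conjugating by P, we get:

e^{tA} =
  [3*t^2*exp(3*t)/2 - 3*t*exp(3*t) + exp(3*t), t*exp(3*t), t^2*exp(3*t)/2]
  [9*t^2*exp(3*t)/2 - 6*t*exp(3*t), 3*t*exp(3*t) + exp(3*t), 3*t^2*exp(3*t)/2 + t*exp(3*t)]
  [-9*t^2*exp(3*t)/2 + 9*t*exp(3*t), -3*t*exp(3*t), -3*t^2*exp(3*t)/2 + exp(3*t)]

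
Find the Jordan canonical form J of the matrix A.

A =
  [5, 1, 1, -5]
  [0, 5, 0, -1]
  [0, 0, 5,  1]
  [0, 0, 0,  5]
J_2(5) ⊕ J_2(5)

The characteristic polynomial is
  det(x·I − A) = x^4 - 20*x^3 + 150*x^2 - 500*x + 625 = (x - 5)^4

Eigenvalues and multiplicities (the geometric multiplicity of λ is n − rank(A − λI), which equals the number of Jordan blocks for λ):
  λ = 5: algebraic multiplicity = 4, geometric multiplicity = 2

Determining the block sizes for each eigenvalue:
  λ = 5: with am = 4 and gm = 2, the partition is not yet determined (e.g. several partitions of 4 into 2 parts exist). Let N = A − (5)·I. Computing rank(N^1) = 2, rank(N^2) = 0; the number of blocks of size ≥ j is rank(N^{j−1}) − rank(N^j), giving [2, 2]. So we have 2 block(s) of size 2 → block sizes [2, 2]

Assembling the blocks gives a Jordan form
J =
  [5, 1, 0, 0]
  [0, 5, 0, 0]
  [0, 0, 5, 1]
  [0, 0, 0, 5]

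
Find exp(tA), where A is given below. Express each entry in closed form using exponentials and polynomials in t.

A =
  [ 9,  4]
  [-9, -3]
e^{tA} =
  [6*t*exp(3*t) + exp(3*t), 4*t*exp(3*t)]
  [-9*t*exp(3*t), -6*t*exp(3*t) + exp(3*t)]

Strategy: write A = P · J · P⁻¹ where J is a Jordan canonical form, so e^{tA} = P · e^{tJ} · P⁻¹, and e^{tJ} can be computed block-by-block.

A has Jordan form
J =
  [3, 1]
  [0, 3]
(up to reordering of blocks).

Per-block formulas:
  For a 2×2 Jordan block J_2(3): exp(t · J_2(3)) = e^(3t)·(I + t·N), where N is the 2×2 nilpotent shift.

After assembling e^{tJ} and conjugating by P, we get:

e^{tA} =
  [6*t*exp(3*t) + exp(3*t), 4*t*exp(3*t)]
  [-9*t*exp(3*t), -6*t*exp(3*t) + exp(3*t)]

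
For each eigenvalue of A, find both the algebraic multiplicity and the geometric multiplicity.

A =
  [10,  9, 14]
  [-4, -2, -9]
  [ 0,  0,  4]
λ = 4: alg = 3, geom = 1

Step 1 — factor the characteristic polynomial to read off the algebraic multiplicities:
  χ_A(x) = (x - 4)^3

Step 2 — compute geometric multiplicities via the rank-nullity identity g(λ) = n − rank(A − λI):
  rank(A − (4)·I) = 2, so dim ker(A − (4)·I) = n − 2 = 1

Summary:
  λ = 4: algebraic multiplicity = 3, geometric multiplicity = 1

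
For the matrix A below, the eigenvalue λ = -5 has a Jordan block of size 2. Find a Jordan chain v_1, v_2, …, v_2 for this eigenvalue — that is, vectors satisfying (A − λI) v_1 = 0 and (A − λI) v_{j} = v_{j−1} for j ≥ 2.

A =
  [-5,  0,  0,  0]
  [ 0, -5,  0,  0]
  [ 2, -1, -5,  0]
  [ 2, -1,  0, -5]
A Jordan chain for λ = -5 of length 2:
v_1 = (0, 0, 2, 2)ᵀ
v_2 = (1, 0, 0, 0)ᵀ

Let N = A − (-5)·I. We want v_2 with N^2 v_2 = 0 but N^1 v_2 ≠ 0; then v_{j-1} := N · v_j for j = 2, …, 2.

Pick v_2 = (1, 0, 0, 0)ᵀ.
Then v_1 = N · v_2 = (0, 0, 2, 2)ᵀ.

Sanity check: (A − (-5)·I) v_1 = (0, 0, 0, 0)ᵀ = 0. ✓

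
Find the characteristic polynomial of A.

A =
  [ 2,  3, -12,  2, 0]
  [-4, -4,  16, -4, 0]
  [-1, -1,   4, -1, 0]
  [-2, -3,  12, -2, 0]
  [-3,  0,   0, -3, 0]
x^5

Expanding det(x·I − A) (e.g. by cofactor expansion or by noting that A is similar to its Jordan form J, which has the same characteristic polynomial as A) gives
  χ_A(x) = x^5
which factors as x^5. The eigenvalues (with algebraic multiplicities) are λ = 0 with multiplicity 5.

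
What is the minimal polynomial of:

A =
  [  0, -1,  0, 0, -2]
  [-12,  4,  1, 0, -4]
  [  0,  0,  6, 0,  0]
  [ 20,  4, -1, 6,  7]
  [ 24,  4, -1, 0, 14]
x^3 - 18*x^2 + 108*x - 216

The characteristic polynomial is χ_A(x) = (x - 6)^5, so the eigenvalues are known. The minimal polynomial is
  m_A(x) = Π_λ (x − λ)^{k_λ}
where k_λ is the size of the *largest* Jordan block for λ (equivalently, the smallest k with (A − λI)^k v = 0 for every generalised eigenvector v of λ).

  λ = 6: largest Jordan block has size 3, contributing (x − 6)^3

So m_A(x) = (x - 6)^3 = x^3 - 18*x^2 + 108*x - 216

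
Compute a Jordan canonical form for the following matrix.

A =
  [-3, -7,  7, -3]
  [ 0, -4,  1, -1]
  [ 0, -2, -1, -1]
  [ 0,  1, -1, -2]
J_1(-3) ⊕ J_1(-3) ⊕ J_2(-2)

The characteristic polynomial is
  det(x·I − A) = x^4 + 10*x^3 + 37*x^2 + 60*x + 36 = (x + 2)^2*(x + 3)^2

Eigenvalues and multiplicities (the geometric multiplicity of λ is n − rank(A − λI), which equals the number of Jordan blocks for λ):
  λ = -3: algebraic multiplicity = 2, geometric multiplicity = 2
  λ = -2: algebraic multiplicity = 2, geometric multiplicity = 1

Determining the block sizes for each eigenvalue:
  λ = -3: gm = am = 2, so every block has size 1 → block sizes [1, 1]
  λ = -2: one block (gm = 1), so the single block has size am = 2 → block sizes [2]

Assembling the blocks gives a Jordan form
J =
  [-3,  0,  0,  0]
  [ 0, -3,  0,  0]
  [ 0,  0, -2,  1]
  [ 0,  0,  0, -2]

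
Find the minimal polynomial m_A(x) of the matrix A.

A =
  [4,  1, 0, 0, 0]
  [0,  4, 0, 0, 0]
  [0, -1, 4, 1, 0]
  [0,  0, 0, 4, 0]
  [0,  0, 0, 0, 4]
x^2 - 8*x + 16

The characteristic polynomial is χ_A(x) = (x - 4)^5, so the eigenvalues are known. The minimal polynomial is
  m_A(x) = Π_λ (x − λ)^{k_λ}
where k_λ is the size of the *largest* Jordan block for λ (equivalently, the smallest k with (A − λI)^k v = 0 for every generalised eigenvector v of λ).

  λ = 4: largest Jordan block has size 2, contributing (x − 4)^2

So m_A(x) = (x - 4)^2 = x^2 - 8*x + 16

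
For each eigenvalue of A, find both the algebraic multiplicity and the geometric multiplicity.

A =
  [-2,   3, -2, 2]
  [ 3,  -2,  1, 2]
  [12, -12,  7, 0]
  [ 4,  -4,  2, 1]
λ = 1: alg = 4, geom = 2

Step 1 — factor the characteristic polynomial to read off the algebraic multiplicities:
  χ_A(x) = (x - 1)^4

Step 2 — compute geometric multiplicities via the rank-nullity identity g(λ) = n − rank(A − λI):
  rank(A − (1)·I) = 2, so dim ker(A − (1)·I) = n − 2 = 2

Summary:
  λ = 1: algebraic multiplicity = 4, geometric multiplicity = 2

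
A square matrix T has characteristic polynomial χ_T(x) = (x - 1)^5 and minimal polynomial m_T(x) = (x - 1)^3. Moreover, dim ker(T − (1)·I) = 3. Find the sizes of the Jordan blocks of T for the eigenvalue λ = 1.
Block sizes for λ = 1: [3, 1, 1]

Step 1 — from the characteristic polynomial, algebraic multiplicity of λ = 1 is 5. From dim ker(T − (1)·I) = 3, there are exactly 3 Jordan blocks for λ = 1.
Step 2 — from the minimal polynomial, the factor (x − 1)^3 tells us the largest block for λ = 1 has size 3.
Step 3 — with total size 5, 3 blocks, and largest block 3, the block sizes (in nonincreasing order) are [3, 1, 1].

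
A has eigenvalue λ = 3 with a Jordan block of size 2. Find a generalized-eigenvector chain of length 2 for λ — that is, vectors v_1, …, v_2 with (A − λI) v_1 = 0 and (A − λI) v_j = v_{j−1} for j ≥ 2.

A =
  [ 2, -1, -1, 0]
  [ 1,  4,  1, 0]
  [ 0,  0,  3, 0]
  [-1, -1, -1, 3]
A Jordan chain for λ = 3 of length 2:
v_1 = (-1, 1, 0, -1)ᵀ
v_2 = (1, 0, 0, 0)ᵀ

Let N = A − (3)·I. We want v_2 with N^2 v_2 = 0 but N^1 v_2 ≠ 0; then v_{j-1} := N · v_j for j = 2, …, 2.

Pick v_2 = (1, 0, 0, 0)ᵀ.
Then v_1 = N · v_2 = (-1, 1, 0, -1)ᵀ.

Sanity check: (A − (3)·I) v_1 = (0, 0, 0, 0)ᵀ = 0. ✓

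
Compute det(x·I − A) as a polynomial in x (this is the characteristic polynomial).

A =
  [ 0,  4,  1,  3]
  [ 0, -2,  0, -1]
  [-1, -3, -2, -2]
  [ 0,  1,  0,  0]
x^4 + 4*x^3 + 6*x^2 + 4*x + 1

Expanding det(x·I − A) (e.g. by cofactor expansion or by noting that A is similar to its Jordan form J, which has the same characteristic polynomial as A) gives
  χ_A(x) = x^4 + 4*x^3 + 6*x^2 + 4*x + 1
which factors as (x + 1)^4. The eigenvalues (with algebraic multiplicities) are λ = -1 with multiplicity 4.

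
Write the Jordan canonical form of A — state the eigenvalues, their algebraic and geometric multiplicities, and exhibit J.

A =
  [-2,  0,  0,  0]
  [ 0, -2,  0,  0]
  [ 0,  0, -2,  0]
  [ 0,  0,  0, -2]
J_1(-2) ⊕ J_1(-2) ⊕ J_1(-2) ⊕ J_1(-2)

The characteristic polynomial is
  det(x·I − A) = x^4 + 8*x^3 + 24*x^2 + 32*x + 16 = (x + 2)^4

Eigenvalues and multiplicities (the geometric multiplicity of λ is n − rank(A − λI), which equals the number of Jordan blocks for λ):
  λ = -2: algebraic multiplicity = 4, geometric multiplicity = 4

Determining the block sizes for each eigenvalue:
  λ = -2: gm = am = 4, so every block has size 1 → block sizes [1, 1, 1, 1]

Assembling the blocks gives a Jordan form
J =
  [-2,  0,  0,  0]
  [ 0, -2,  0,  0]
  [ 0,  0, -2,  0]
  [ 0,  0,  0, -2]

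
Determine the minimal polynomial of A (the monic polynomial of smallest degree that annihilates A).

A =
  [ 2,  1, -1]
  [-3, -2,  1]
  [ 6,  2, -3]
x^2 + 2*x + 1

The characteristic polynomial is χ_A(x) = (x + 1)^3, so the eigenvalues are known. The minimal polynomial is
  m_A(x) = Π_λ (x − λ)^{k_λ}
where k_λ is the size of the *largest* Jordan block for λ (equivalently, the smallest k with (A − λI)^k v = 0 for every generalised eigenvector v of λ).

  λ = -1: largest Jordan block has size 2, contributing (x + 1)^2

So m_A(x) = (x + 1)^2 = x^2 + 2*x + 1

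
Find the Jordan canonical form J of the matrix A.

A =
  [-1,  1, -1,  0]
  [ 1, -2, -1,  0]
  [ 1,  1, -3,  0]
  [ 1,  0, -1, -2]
J_3(-2) ⊕ J_1(-2)

The characteristic polynomial is
  det(x·I − A) = x^4 + 8*x^3 + 24*x^2 + 32*x + 16 = (x + 2)^4

Eigenvalues and multiplicities (the geometric multiplicity of λ is n − rank(A − λI), which equals the number of Jordan blocks for λ):
  λ = -2: algebraic multiplicity = 4, geometric multiplicity = 2

Determining the block sizes for each eigenvalue:
  λ = -2: with am = 4 and gm = 2, the partition is not yet determined (e.g. several partitions of 4 into 2 parts exist). Let N = A − (-2)·I. Computing rank(N^1) = 2, rank(N^2) = 1, rank(N^3) = 0; the number of blocks of size ≥ j is rank(N^{j−1}) − rank(N^j), giving [2, 1, 1]. So we have 1 block(s) of size 3, 1 block(s) of size 1 → block sizes [3, 1]

Assembling the blocks gives a Jordan form
J =
  [-2,  1,  0,  0]
  [ 0, -2,  1,  0]
  [ 0,  0, -2,  0]
  [ 0,  0,  0, -2]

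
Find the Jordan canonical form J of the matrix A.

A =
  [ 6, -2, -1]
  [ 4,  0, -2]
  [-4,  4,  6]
J_2(4) ⊕ J_1(4)

The characteristic polynomial is
  det(x·I − A) = x^3 - 12*x^2 + 48*x - 64 = (x - 4)^3

Eigenvalues and multiplicities (the geometric multiplicity of λ is n − rank(A − λI), which equals the number of Jordan blocks for λ):
  λ = 4: algebraic multiplicity = 3, geometric multiplicity = 2

Determining the block sizes for each eigenvalue:
  λ = 4: 2 blocks summing to 3 forces exactly one block of size 2 and the rest size 1 → block sizes [2, 1]

Assembling the blocks gives a Jordan form
J =
  [4, 1, 0]
  [0, 4, 0]
  [0, 0, 4]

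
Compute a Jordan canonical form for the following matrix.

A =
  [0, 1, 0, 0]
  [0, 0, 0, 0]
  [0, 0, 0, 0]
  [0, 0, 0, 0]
J_2(0) ⊕ J_1(0) ⊕ J_1(0)

The characteristic polynomial is
  det(x·I − A) = x^4

Eigenvalues and multiplicities (the geometric multiplicity of λ is n − rank(A − λI), which equals the number of Jordan blocks for λ):
  λ = 0: algebraic multiplicity = 4, geometric multiplicity = 3

Determining the block sizes for each eigenvalue:
  λ = 0: 3 blocks summing to 4 forces exactly one block of size 2 and the rest size 1 → block sizes [2, 1, 1]

Assembling the blocks gives a Jordan form
J =
  [0, 1, 0, 0]
  [0, 0, 0, 0]
  [0, 0, 0, 0]
  [0, 0, 0, 0]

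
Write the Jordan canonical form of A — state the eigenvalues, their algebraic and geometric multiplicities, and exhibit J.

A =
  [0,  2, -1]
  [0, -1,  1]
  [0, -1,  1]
J_3(0)

The characteristic polynomial is
  det(x·I − A) = x^3

Eigenvalues and multiplicities (the geometric multiplicity of λ is n − rank(A − λI), which equals the number of Jordan blocks for λ):
  λ = 0: algebraic multiplicity = 3, geometric multiplicity = 1

Determining the block sizes for each eigenvalue:
  λ = 0: one block (gm = 1), so the single block has size am = 3 → block sizes [3]

Assembling the blocks gives a Jordan form
J =
  [0, 1, 0]
  [0, 0, 1]
  [0, 0, 0]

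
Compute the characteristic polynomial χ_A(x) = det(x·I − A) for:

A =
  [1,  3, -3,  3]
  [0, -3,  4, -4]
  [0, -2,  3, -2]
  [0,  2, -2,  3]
x^4 - 4*x^3 + 6*x^2 - 4*x + 1

Expanding det(x·I − A) (e.g. by cofactor expansion or by noting that A is similar to its Jordan form J, which has the same characteristic polynomial as A) gives
  χ_A(x) = x^4 - 4*x^3 + 6*x^2 - 4*x + 1
which factors as (x - 1)^4. The eigenvalues (with algebraic multiplicities) are λ = 1 with multiplicity 4.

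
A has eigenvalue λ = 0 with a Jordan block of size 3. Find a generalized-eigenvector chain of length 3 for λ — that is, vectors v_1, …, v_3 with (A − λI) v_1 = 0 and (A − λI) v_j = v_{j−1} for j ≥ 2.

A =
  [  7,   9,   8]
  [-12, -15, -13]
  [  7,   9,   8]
A Jordan chain for λ = 0 of length 3:
v_1 = (-3, 5, -3)ᵀ
v_2 = (7, -12, 7)ᵀ
v_3 = (1, 0, 0)ᵀ

Let N = A − (0)·I. We want v_3 with N^3 v_3 = 0 but N^2 v_3 ≠ 0; then v_{j-1} := N · v_j for j = 3, …, 2.

Pick v_3 = (1, 0, 0)ᵀ.
Then v_2 = N · v_3 = (7, -12, 7)ᵀ.
Then v_1 = N · v_2 = (-3, 5, -3)ᵀ.

Sanity check: (A − (0)·I) v_1 = (0, 0, 0)ᵀ = 0. ✓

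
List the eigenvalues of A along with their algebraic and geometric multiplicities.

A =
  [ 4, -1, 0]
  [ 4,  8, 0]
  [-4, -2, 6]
λ = 6: alg = 3, geom = 2

Step 1 — factor the characteristic polynomial to read off the algebraic multiplicities:
  χ_A(x) = (x - 6)^3

Step 2 — compute geometric multiplicities via the rank-nullity identity g(λ) = n − rank(A − λI):
  rank(A − (6)·I) = 1, so dim ker(A − (6)·I) = n − 1 = 2

Summary:
  λ = 6: algebraic multiplicity = 3, geometric multiplicity = 2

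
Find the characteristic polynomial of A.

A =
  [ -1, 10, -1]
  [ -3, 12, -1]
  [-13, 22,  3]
x^3 - 14*x^2 + 60*x - 72

Expanding det(x·I − A) (e.g. by cofactor expansion or by noting that A is similar to its Jordan form J, which has the same characteristic polynomial as A) gives
  χ_A(x) = x^3 - 14*x^2 + 60*x - 72
which factors as (x - 6)^2*(x - 2). The eigenvalues (with algebraic multiplicities) are λ = 2 with multiplicity 1, λ = 6 with multiplicity 2.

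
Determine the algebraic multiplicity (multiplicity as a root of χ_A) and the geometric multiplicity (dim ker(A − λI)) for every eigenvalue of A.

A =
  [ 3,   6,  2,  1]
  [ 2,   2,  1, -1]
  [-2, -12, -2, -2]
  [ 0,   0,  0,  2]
λ = -1: alg = 1, geom = 1; λ = 2: alg = 3, geom = 2

Step 1 — factor the characteristic polynomial to read off the algebraic multiplicities:
  χ_A(x) = (x - 2)^3*(x + 1)

Step 2 — compute geometric multiplicities via the rank-nullity identity g(λ) = n − rank(A − λI):
  rank(A − (-1)·I) = 3, so dim ker(A − (-1)·I) = n − 3 = 1
  rank(A − (2)·I) = 2, so dim ker(A − (2)·I) = n − 2 = 2

Summary:
  λ = -1: algebraic multiplicity = 1, geometric multiplicity = 1
  λ = 2: algebraic multiplicity = 3, geometric multiplicity = 2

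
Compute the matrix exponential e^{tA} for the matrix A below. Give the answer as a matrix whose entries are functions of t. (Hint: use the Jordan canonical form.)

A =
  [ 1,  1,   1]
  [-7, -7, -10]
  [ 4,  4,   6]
e^{tA} =
  [-t^2 + t + 1, -t^2 + t, -3*t^2/2 + t]
  [t^2 - 7*t, t^2 - 7*t + 1, 3*t^2/2 - 10*t]
  [4*t, 4*t, 6*t + 1]

Strategy: write A = P · J · P⁻¹ where J is a Jordan canonical form, so e^{tA} = P · e^{tJ} · P⁻¹, and e^{tJ} can be computed block-by-block.

A has Jordan form
J =
  [0, 1, 0]
  [0, 0, 1]
  [0, 0, 0]
(up to reordering of blocks).

Per-block formulas:
  For a 3×3 Jordan block J_3(0): exp(t · J_3(0)) = e^(0t)·(I + t·N + (t^2/2)·N^2), where N is the 3×3 nilpotent shift.

After assembling e^{tJ} and conjugating by P, we get:

e^{tA} =
  [-t^2 + t + 1, -t^2 + t, -3*t^2/2 + t]
  [t^2 - 7*t, t^2 - 7*t + 1, 3*t^2/2 - 10*t]
  [4*t, 4*t, 6*t + 1]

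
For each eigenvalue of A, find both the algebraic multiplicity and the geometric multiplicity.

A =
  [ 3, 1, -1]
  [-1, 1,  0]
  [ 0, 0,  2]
λ = 2: alg = 3, geom = 1

Step 1 — factor the characteristic polynomial to read off the algebraic multiplicities:
  χ_A(x) = (x - 2)^3

Step 2 — compute geometric multiplicities via the rank-nullity identity g(λ) = n − rank(A − λI):
  rank(A − (2)·I) = 2, so dim ker(A − (2)·I) = n − 2 = 1

Summary:
  λ = 2: algebraic multiplicity = 3, geometric multiplicity = 1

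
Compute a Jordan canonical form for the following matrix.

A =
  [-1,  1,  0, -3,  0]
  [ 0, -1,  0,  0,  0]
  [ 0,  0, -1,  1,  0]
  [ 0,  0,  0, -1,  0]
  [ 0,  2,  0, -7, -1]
J_2(-1) ⊕ J_2(-1) ⊕ J_1(-1)

The characteristic polynomial is
  det(x·I − A) = x^5 + 5*x^4 + 10*x^3 + 10*x^2 + 5*x + 1 = (x + 1)^5

Eigenvalues and multiplicities (the geometric multiplicity of λ is n − rank(A − λI), which equals the number of Jordan blocks for λ):
  λ = -1: algebraic multiplicity = 5, geometric multiplicity = 3

Determining the block sizes for each eigenvalue:
  λ = -1: with am = 5 and gm = 3, the partition is not yet determined (e.g. several partitions of 5 into 3 parts exist). Let N = A − (-1)·I. Computing rank(N^1) = 2, rank(N^2) = 0; the number of blocks of size ≥ j is rank(N^{j−1}) − rank(N^j), giving [3, 2]. So we have 2 block(s) of size 2, 1 block(s) of size 1 → block sizes [2, 2, 1]

Assembling the blocks gives a Jordan form
J =
  [-1,  1,  0,  0,  0]
  [ 0, -1,  0,  0,  0]
  [ 0,  0, -1,  1,  0]
  [ 0,  0,  0, -1,  0]
  [ 0,  0,  0,  0, -1]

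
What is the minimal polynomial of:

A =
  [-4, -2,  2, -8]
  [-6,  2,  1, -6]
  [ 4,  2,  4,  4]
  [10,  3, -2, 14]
x^3 - 12*x^2 + 48*x - 64

The characteristic polynomial is χ_A(x) = (x - 4)^4, so the eigenvalues are known. The minimal polynomial is
  m_A(x) = Π_λ (x − λ)^{k_λ}
where k_λ is the size of the *largest* Jordan block for λ (equivalently, the smallest k with (A − λI)^k v = 0 for every generalised eigenvector v of λ).

  λ = 4: largest Jordan block has size 3, contributing (x − 4)^3

So m_A(x) = (x - 4)^3 = x^3 - 12*x^2 + 48*x - 64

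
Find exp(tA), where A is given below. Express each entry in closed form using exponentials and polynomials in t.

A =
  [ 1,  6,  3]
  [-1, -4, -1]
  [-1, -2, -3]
e^{tA} =
  [3*t*exp(-2*t) + exp(-2*t), 6*t*exp(-2*t), 3*t*exp(-2*t)]
  [-t*exp(-2*t), -2*t*exp(-2*t) + exp(-2*t), -t*exp(-2*t)]
  [-t*exp(-2*t), -2*t*exp(-2*t), -t*exp(-2*t) + exp(-2*t)]

Strategy: write A = P · J · P⁻¹ where J is a Jordan canonical form, so e^{tA} = P · e^{tJ} · P⁻¹, and e^{tJ} can be computed block-by-block.

A has Jordan form
J =
  [-2,  1,  0]
  [ 0, -2,  0]
  [ 0,  0, -2]
(up to reordering of blocks).

Per-block formulas:
  For a 1×1 block at λ = -2: exp(t · [-2]) = [e^(-2t)].
  For a 2×2 Jordan block J_2(-2): exp(t · J_2(-2)) = e^(-2t)·(I + t·N), where N is the 2×2 nilpotent shift.

After assembling e^{tJ} and conjugating by P, we get:

e^{tA} =
  [3*t*exp(-2*t) + exp(-2*t), 6*t*exp(-2*t), 3*t*exp(-2*t)]
  [-t*exp(-2*t), -2*t*exp(-2*t) + exp(-2*t), -t*exp(-2*t)]
  [-t*exp(-2*t), -2*t*exp(-2*t), -t*exp(-2*t) + exp(-2*t)]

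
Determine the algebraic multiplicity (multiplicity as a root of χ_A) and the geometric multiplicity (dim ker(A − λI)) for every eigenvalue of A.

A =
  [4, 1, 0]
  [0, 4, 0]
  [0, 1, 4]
λ = 4: alg = 3, geom = 2

Step 1 — factor the characteristic polynomial to read off the algebraic multiplicities:
  χ_A(x) = (x - 4)^3

Step 2 — compute geometric multiplicities via the rank-nullity identity g(λ) = n − rank(A − λI):
  rank(A − (4)·I) = 1, so dim ker(A − (4)·I) = n − 1 = 2

Summary:
  λ = 4: algebraic multiplicity = 3, geometric multiplicity = 2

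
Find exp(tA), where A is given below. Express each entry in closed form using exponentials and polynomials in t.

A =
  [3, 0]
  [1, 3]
e^{tA} =
  [exp(3*t), 0]
  [t*exp(3*t), exp(3*t)]

Strategy: write A = P · J · P⁻¹ where J is a Jordan canonical form, so e^{tA} = P · e^{tJ} · P⁻¹, and e^{tJ} can be computed block-by-block.

A has Jordan form
J =
  [3, 1]
  [0, 3]
(up to reordering of blocks).

Per-block formulas:
  For a 2×2 Jordan block J_2(3): exp(t · J_2(3)) = e^(3t)·(I + t·N), where N is the 2×2 nilpotent shift.

After assembling e^{tJ} and conjugating by P, we get:

e^{tA} =
  [exp(3*t), 0]
  [t*exp(3*t), exp(3*t)]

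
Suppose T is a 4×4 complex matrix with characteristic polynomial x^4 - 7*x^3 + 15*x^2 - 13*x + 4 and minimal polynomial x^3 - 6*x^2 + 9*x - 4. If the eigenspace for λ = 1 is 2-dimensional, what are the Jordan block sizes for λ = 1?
Block sizes for λ = 1: [2, 1]

Step 1 — from the characteristic polynomial, algebraic multiplicity of λ = 1 is 3. From dim ker(T − (1)·I) = 2, there are exactly 2 Jordan blocks for λ = 1.
Step 2 — from the minimal polynomial, the factor (x − 1)^2 tells us the largest block for λ = 1 has size 2.
Step 3 — with total size 3, 2 blocks, and largest block 2, the block sizes (in nonincreasing order) are [2, 1].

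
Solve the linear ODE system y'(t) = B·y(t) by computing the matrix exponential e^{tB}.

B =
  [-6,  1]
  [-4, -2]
e^{tB} =
  [-2*t*exp(-4*t) + exp(-4*t), t*exp(-4*t)]
  [-4*t*exp(-4*t), 2*t*exp(-4*t) + exp(-4*t)]

Strategy: write B = P · J · P⁻¹ where J is a Jordan canonical form, so e^{tB} = P · e^{tJ} · P⁻¹, and e^{tJ} can be computed block-by-block.

B has Jordan form
J =
  [-4,  1]
  [ 0, -4]
(up to reordering of blocks).

Per-block formulas:
  For a 2×2 Jordan block J_2(-4): exp(t · J_2(-4)) = e^(-4t)·(I + t·N), where N is the 2×2 nilpotent shift.

After assembling e^{tJ} and conjugating by P, we get:

e^{tB} =
  [-2*t*exp(-4*t) + exp(-4*t), t*exp(-4*t)]
  [-4*t*exp(-4*t), 2*t*exp(-4*t) + exp(-4*t)]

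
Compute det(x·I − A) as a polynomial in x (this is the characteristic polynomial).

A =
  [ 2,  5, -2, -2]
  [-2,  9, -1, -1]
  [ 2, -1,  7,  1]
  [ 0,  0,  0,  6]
x^4 - 24*x^3 + 216*x^2 - 864*x + 1296

Expanding det(x·I − A) (e.g. by cofactor expansion or by noting that A is similar to its Jordan form J, which has the same characteristic polynomial as A) gives
  χ_A(x) = x^4 - 24*x^3 + 216*x^2 - 864*x + 1296
which factors as (x - 6)^4. The eigenvalues (with algebraic multiplicities) are λ = 6 with multiplicity 4.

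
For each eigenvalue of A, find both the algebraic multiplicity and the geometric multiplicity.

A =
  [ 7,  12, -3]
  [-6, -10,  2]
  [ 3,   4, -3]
λ = -2: alg = 3, geom = 2

Step 1 — factor the characteristic polynomial to read off the algebraic multiplicities:
  χ_A(x) = (x + 2)^3

Step 2 — compute geometric multiplicities via the rank-nullity identity g(λ) = n − rank(A − λI):
  rank(A − (-2)·I) = 1, so dim ker(A − (-2)·I) = n − 1 = 2

Summary:
  λ = -2: algebraic multiplicity = 3, geometric multiplicity = 2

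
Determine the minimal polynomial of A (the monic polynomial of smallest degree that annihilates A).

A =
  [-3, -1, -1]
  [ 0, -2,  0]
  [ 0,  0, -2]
x^2 + 5*x + 6

The characteristic polynomial is χ_A(x) = (x + 2)^2*(x + 3), so the eigenvalues are known. The minimal polynomial is
  m_A(x) = Π_λ (x − λ)^{k_λ}
where k_λ is the size of the *largest* Jordan block for λ (equivalently, the smallest k with (A − λI)^k v = 0 for every generalised eigenvector v of λ).

  λ = -3: largest Jordan block has size 1, contributing (x + 3)
  λ = -2: largest Jordan block has size 1, contributing (x + 2)

So m_A(x) = (x + 2)*(x + 3) = x^2 + 5*x + 6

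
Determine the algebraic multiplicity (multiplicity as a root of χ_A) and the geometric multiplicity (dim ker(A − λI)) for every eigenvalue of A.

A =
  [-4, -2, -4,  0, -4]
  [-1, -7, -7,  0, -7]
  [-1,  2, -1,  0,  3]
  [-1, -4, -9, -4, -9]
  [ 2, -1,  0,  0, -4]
λ = -4: alg = 5, geom = 3

Step 1 — factor the characteristic polynomial to read off the algebraic multiplicities:
  χ_A(x) = (x + 4)^5

Step 2 — compute geometric multiplicities via the rank-nullity identity g(λ) = n − rank(A − λI):
  rank(A − (-4)·I) = 2, so dim ker(A − (-4)·I) = n − 2 = 3

Summary:
  λ = -4: algebraic multiplicity = 5, geometric multiplicity = 3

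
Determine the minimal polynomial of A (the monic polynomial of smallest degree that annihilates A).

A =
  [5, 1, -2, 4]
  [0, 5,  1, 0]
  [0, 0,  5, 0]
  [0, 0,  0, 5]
x^3 - 15*x^2 + 75*x - 125

The characteristic polynomial is χ_A(x) = (x - 5)^4, so the eigenvalues are known. The minimal polynomial is
  m_A(x) = Π_λ (x − λ)^{k_λ}
where k_λ is the size of the *largest* Jordan block for λ (equivalently, the smallest k with (A − λI)^k v = 0 for every generalised eigenvector v of λ).

  λ = 5: largest Jordan block has size 3, contributing (x − 5)^3

So m_A(x) = (x - 5)^3 = x^3 - 15*x^2 + 75*x - 125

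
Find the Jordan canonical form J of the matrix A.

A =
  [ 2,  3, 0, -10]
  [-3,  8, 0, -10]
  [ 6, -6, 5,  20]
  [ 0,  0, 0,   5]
J_2(5) ⊕ J_1(5) ⊕ J_1(5)

The characteristic polynomial is
  det(x·I − A) = x^4 - 20*x^3 + 150*x^2 - 500*x + 625 = (x - 5)^4

Eigenvalues and multiplicities (the geometric multiplicity of λ is n − rank(A − λI), which equals the number of Jordan blocks for λ):
  λ = 5: algebraic multiplicity = 4, geometric multiplicity = 3

Determining the block sizes for each eigenvalue:
  λ = 5: 3 blocks summing to 4 forces exactly one block of size 2 and the rest size 1 → block sizes [2, 1, 1]

Assembling the blocks gives a Jordan form
J =
  [5, 1, 0, 0]
  [0, 5, 0, 0]
  [0, 0, 5, 0]
  [0, 0, 0, 5]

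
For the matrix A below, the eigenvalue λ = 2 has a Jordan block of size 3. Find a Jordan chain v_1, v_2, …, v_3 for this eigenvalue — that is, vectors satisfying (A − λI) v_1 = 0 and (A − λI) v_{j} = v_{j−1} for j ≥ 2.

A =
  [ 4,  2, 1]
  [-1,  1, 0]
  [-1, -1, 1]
A Jordan chain for λ = 2 of length 3:
v_1 = (1, -1, 0)ᵀ
v_2 = (2, -1, -1)ᵀ
v_3 = (1, 0, 0)ᵀ

Let N = A − (2)·I. We want v_3 with N^3 v_3 = 0 but N^2 v_3 ≠ 0; then v_{j-1} := N · v_j for j = 3, …, 2.

Pick v_3 = (1, 0, 0)ᵀ.
Then v_2 = N · v_3 = (2, -1, -1)ᵀ.
Then v_1 = N · v_2 = (1, -1, 0)ᵀ.

Sanity check: (A − (2)·I) v_1 = (0, 0, 0)ᵀ = 0. ✓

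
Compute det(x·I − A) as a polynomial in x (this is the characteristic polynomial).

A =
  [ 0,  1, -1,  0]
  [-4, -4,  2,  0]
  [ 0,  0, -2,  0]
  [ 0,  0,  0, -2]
x^4 + 8*x^3 + 24*x^2 + 32*x + 16

Expanding det(x·I − A) (e.g. by cofactor expansion or by noting that A is similar to its Jordan form J, which has the same characteristic polynomial as A) gives
  χ_A(x) = x^4 + 8*x^3 + 24*x^2 + 32*x + 16
which factors as (x + 2)^4. The eigenvalues (with algebraic multiplicities) are λ = -2 with multiplicity 4.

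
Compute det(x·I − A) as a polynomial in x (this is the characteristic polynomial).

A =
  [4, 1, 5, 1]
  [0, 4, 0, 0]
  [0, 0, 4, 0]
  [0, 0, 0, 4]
x^4 - 16*x^3 + 96*x^2 - 256*x + 256

Expanding det(x·I − A) (e.g. by cofactor expansion or by noting that A is similar to its Jordan form J, which has the same characteristic polynomial as A) gives
  χ_A(x) = x^4 - 16*x^3 + 96*x^2 - 256*x + 256
which factors as (x - 4)^4. The eigenvalues (with algebraic multiplicities) are λ = 4 with multiplicity 4.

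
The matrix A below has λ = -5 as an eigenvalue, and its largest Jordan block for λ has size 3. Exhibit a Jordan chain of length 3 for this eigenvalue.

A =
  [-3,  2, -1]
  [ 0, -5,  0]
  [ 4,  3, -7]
A Jordan chain for λ = -5 of length 3:
v_1 = (1, 0, 2)ᵀ
v_2 = (2, 0, 3)ᵀ
v_3 = (0, 1, 0)ᵀ

Let N = A − (-5)·I. We want v_3 with N^3 v_3 = 0 but N^2 v_3 ≠ 0; then v_{j-1} := N · v_j for j = 3, …, 2.

Pick v_3 = (0, 1, 0)ᵀ.
Then v_2 = N · v_3 = (2, 0, 3)ᵀ.
Then v_1 = N · v_2 = (1, 0, 2)ᵀ.

Sanity check: (A − (-5)·I) v_1 = (0, 0, 0)ᵀ = 0. ✓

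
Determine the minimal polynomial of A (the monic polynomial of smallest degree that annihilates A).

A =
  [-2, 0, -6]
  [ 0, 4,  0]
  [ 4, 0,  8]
x^2 - 6*x + 8

The characteristic polynomial is χ_A(x) = (x - 4)^2*(x - 2), so the eigenvalues are known. The minimal polynomial is
  m_A(x) = Π_λ (x − λ)^{k_λ}
where k_λ is the size of the *largest* Jordan block for λ (equivalently, the smallest k with (A − λI)^k v = 0 for every generalised eigenvector v of λ).

  λ = 2: largest Jordan block has size 1, contributing (x − 2)
  λ = 4: largest Jordan block has size 1, contributing (x − 4)

So m_A(x) = (x - 4)*(x - 2) = x^2 - 6*x + 8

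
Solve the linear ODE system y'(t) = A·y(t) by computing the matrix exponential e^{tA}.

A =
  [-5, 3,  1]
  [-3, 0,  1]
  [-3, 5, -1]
e^{tA} =
  [-3*t^2*exp(-2*t)/2 - 3*t*exp(-2*t) + exp(-2*t), t^2*exp(-2*t) + 3*t*exp(-2*t), t^2*exp(-2*t)/2 + t*exp(-2*t)]
  [-3*t*exp(-2*t), 2*t*exp(-2*t) + exp(-2*t), t*exp(-2*t)]
  [-9*t^2*exp(-2*t)/2 - 3*t*exp(-2*t), 3*t^2*exp(-2*t) + 5*t*exp(-2*t), 3*t^2*exp(-2*t)/2 + t*exp(-2*t) + exp(-2*t)]

Strategy: write A = P · J · P⁻¹ where J is a Jordan canonical form, so e^{tA} = P · e^{tJ} · P⁻¹, and e^{tJ} can be computed block-by-block.

A has Jordan form
J =
  [-2,  1,  0]
  [ 0, -2,  1]
  [ 0,  0, -2]
(up to reordering of blocks).

Per-block formulas:
  For a 3×3 Jordan block J_3(-2): exp(t · J_3(-2)) = e^(-2t)·(I + t·N + (t^2/2)·N^2), where N is the 3×3 nilpotent shift.

After assembling e^{tJ} and conjugating by P, we get:

e^{tA} =
  [-3*t^2*exp(-2*t)/2 - 3*t*exp(-2*t) + exp(-2*t), t^2*exp(-2*t) + 3*t*exp(-2*t), t^2*exp(-2*t)/2 + t*exp(-2*t)]
  [-3*t*exp(-2*t), 2*t*exp(-2*t) + exp(-2*t), t*exp(-2*t)]
  [-9*t^2*exp(-2*t)/2 - 3*t*exp(-2*t), 3*t^2*exp(-2*t) + 5*t*exp(-2*t), 3*t^2*exp(-2*t)/2 + t*exp(-2*t) + exp(-2*t)]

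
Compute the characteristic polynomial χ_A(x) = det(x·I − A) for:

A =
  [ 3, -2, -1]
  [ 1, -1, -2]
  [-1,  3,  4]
x^3 - 6*x^2 + 12*x - 8

Expanding det(x·I − A) (e.g. by cofactor expansion or by noting that A is similar to its Jordan form J, which has the same characteristic polynomial as A) gives
  χ_A(x) = x^3 - 6*x^2 + 12*x - 8
which factors as (x - 2)^3. The eigenvalues (with algebraic multiplicities) are λ = 2 with multiplicity 3.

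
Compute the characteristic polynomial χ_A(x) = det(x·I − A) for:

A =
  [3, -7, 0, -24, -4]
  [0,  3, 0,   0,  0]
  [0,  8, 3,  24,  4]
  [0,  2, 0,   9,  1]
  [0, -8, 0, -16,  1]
x^5 - 19*x^4 + 142*x^3 - 522*x^2 + 945*x - 675

Expanding det(x·I − A) (e.g. by cofactor expansion or by noting that A is similar to its Jordan form J, which has the same characteristic polynomial as A) gives
  χ_A(x) = x^5 - 19*x^4 + 142*x^3 - 522*x^2 + 945*x - 675
which factors as (x - 5)^2*(x - 3)^3. The eigenvalues (with algebraic multiplicities) are λ = 3 with multiplicity 3, λ = 5 with multiplicity 2.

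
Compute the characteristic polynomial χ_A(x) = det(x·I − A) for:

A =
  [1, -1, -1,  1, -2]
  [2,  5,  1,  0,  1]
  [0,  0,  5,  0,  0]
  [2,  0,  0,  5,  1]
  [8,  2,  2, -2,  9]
x^5 - 25*x^4 + 250*x^3 - 1250*x^2 + 3125*x - 3125

Expanding det(x·I − A) (e.g. by cofactor expansion or by noting that A is similar to its Jordan form J, which has the same characteristic polynomial as A) gives
  χ_A(x) = x^5 - 25*x^4 + 250*x^3 - 1250*x^2 + 3125*x - 3125
which factors as (x - 5)^5. The eigenvalues (with algebraic multiplicities) are λ = 5 with multiplicity 5.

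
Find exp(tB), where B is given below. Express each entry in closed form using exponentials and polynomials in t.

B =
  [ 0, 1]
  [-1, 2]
e^{tB} =
  [-t*exp(t) + exp(t), t*exp(t)]
  [-t*exp(t), t*exp(t) + exp(t)]

Strategy: write B = P · J · P⁻¹ where J is a Jordan canonical form, so e^{tB} = P · e^{tJ} · P⁻¹, and e^{tJ} can be computed block-by-block.

B has Jordan form
J =
  [1, 1]
  [0, 1]
(up to reordering of blocks).

Per-block formulas:
  For a 2×2 Jordan block J_2(1): exp(t · J_2(1)) = e^(1t)·(I + t·N), where N is the 2×2 nilpotent shift.

After assembling e^{tJ} and conjugating by P, we get:

e^{tB} =
  [-t*exp(t) + exp(t), t*exp(t)]
  [-t*exp(t), t*exp(t) + exp(t)]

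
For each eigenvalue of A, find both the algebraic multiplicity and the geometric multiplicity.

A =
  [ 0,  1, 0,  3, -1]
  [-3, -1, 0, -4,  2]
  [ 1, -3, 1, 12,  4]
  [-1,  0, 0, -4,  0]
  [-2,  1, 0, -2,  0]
λ = -2: alg = 3, geom = 1; λ = 1: alg = 2, geom = 1

Step 1 — factor the characteristic polynomial to read off the algebraic multiplicities:
  χ_A(x) = (x - 1)^2*(x + 2)^3

Step 2 — compute geometric multiplicities via the rank-nullity identity g(λ) = n − rank(A − λI):
  rank(A − (-2)·I) = 4, so dim ker(A − (-2)·I) = n − 4 = 1
  rank(A − (1)·I) = 4, so dim ker(A − (1)·I) = n − 4 = 1

Summary:
  λ = -2: algebraic multiplicity = 3, geometric multiplicity = 1
  λ = 1: algebraic multiplicity = 2, geometric multiplicity = 1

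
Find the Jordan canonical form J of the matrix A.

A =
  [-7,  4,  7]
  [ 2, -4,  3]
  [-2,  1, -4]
J_3(-5)

The characteristic polynomial is
  det(x·I − A) = x^3 + 15*x^2 + 75*x + 125 = (x + 5)^3

Eigenvalues and multiplicities (the geometric multiplicity of λ is n − rank(A − λI), which equals the number of Jordan blocks for λ):
  λ = -5: algebraic multiplicity = 3, geometric multiplicity = 1

Determining the block sizes for each eigenvalue:
  λ = -5: one block (gm = 1), so the single block has size am = 3 → block sizes [3]

Assembling the blocks gives a Jordan form
J =
  [-5,  1,  0]
  [ 0, -5,  1]
  [ 0,  0, -5]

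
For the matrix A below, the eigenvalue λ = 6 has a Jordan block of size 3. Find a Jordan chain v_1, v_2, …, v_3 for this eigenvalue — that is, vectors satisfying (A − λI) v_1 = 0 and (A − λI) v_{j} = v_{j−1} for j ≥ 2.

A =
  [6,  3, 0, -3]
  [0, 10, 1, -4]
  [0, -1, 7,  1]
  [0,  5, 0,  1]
A Jordan chain for λ = 6 of length 3:
v_1 = (-3, -5, 0, -5)ᵀ
v_2 = (3, 4, -1, 5)ᵀ
v_3 = (0, 1, 0, 0)ᵀ

Let N = A − (6)·I. We want v_3 with N^3 v_3 = 0 but N^2 v_3 ≠ 0; then v_{j-1} := N · v_j for j = 3, …, 2.

Pick v_3 = (0, 1, 0, 0)ᵀ.
Then v_2 = N · v_3 = (3, 4, -1, 5)ᵀ.
Then v_1 = N · v_2 = (-3, -5, 0, -5)ᵀ.

Sanity check: (A − (6)·I) v_1 = (0, 0, 0, 0)ᵀ = 0. ✓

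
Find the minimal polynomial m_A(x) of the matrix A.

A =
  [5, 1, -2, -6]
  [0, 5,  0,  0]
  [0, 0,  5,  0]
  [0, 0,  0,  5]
x^2 - 10*x + 25

The characteristic polynomial is χ_A(x) = (x - 5)^4, so the eigenvalues are known. The minimal polynomial is
  m_A(x) = Π_λ (x − λ)^{k_λ}
where k_λ is the size of the *largest* Jordan block for λ (equivalently, the smallest k with (A − λI)^k v = 0 for every generalised eigenvector v of λ).

  λ = 5: largest Jordan block has size 2, contributing (x − 5)^2

So m_A(x) = (x - 5)^2 = x^2 - 10*x + 25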